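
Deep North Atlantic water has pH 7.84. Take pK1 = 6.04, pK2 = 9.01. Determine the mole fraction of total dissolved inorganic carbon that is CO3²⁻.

α₂ = 0.0624

α₂ = 1 / (1 + [H⁺]/K2 + [H⁺]²/(K1K2)) = 1 / (1 + 10^+1.17 + 10^-0.63)
   = 1 / (1 + 14.791 + 0.23442) = 1/16.026 = 0.06240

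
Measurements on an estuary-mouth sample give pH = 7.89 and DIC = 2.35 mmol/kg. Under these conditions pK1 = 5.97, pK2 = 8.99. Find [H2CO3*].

α₀ = 1 / (1 + K1/[H⁺] + K1K2/[H⁺]²) = 1 / (1 + 10^+1.92 + 10^+0.82)
   = 1 / (1 + 83.176 + 6.6069) = 1/90.783 = 0.01102
[CO2*] = α₀ × DIC = 0.01102 × 2.35 = 0.0259 mmol/kg

[CO2*] = 0.0259 mmol/kg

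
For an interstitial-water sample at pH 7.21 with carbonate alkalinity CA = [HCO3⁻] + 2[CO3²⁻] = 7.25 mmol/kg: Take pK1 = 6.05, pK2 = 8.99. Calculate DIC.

DIC = 7.62 mmol/kg

CA = [HCO3⁻] + 2[CO3²⁻] = (α₁ + 2α₂)·DIC
At pH 7.21: [H⁺]/K1 = 10^-1.16 = 0.069183, K2/[H⁺] = 10^-1.78 = 0.016596
α₁ = 1/(1 + 0.069183 + 0.016596) = 1/1.0858 = 0.9210; α₂ = α₁·K2/[H⁺] = 0.01528
α₁ + 2α₂ = 0.9516
DIC = CA / (α₁ + 2α₂) = 7.25 / 0.9516 = 7.62 mmol/kg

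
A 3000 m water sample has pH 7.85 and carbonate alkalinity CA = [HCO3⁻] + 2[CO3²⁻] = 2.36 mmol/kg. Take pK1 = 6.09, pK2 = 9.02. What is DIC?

DIC = 2.26 mmol/kg

CA = [HCO3⁻] + 2[CO3²⁻] = (α₁ + 2α₂)·DIC
At pH 7.85: [H⁺]/K1 = 10^-1.76 = 0.017378, K2/[H⁺] = 10^-1.17 = 0.067608
α₁ = 1/(1 + 0.017378 + 0.067608) = 1/1.0850 = 0.9217; α₂ = α₁·K2/[H⁺] = 0.06231
α₁ + 2α₂ = 1.0463
DIC = CA / (α₁ + 2α₂) = 2.36 / 1.0463 = 2.26 mmol/kg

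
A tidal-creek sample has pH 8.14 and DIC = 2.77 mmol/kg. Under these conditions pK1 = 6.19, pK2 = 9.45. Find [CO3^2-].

α₂ = 1 / (1 + [H⁺]/K2 + [H⁺]²/(K1K2)) = 1 / (1 + 10^+1.31 + 10^-0.64)
   = 1 / (1 + 20.417 + 0.22909) = 1/21.646 = 0.04620
[CO3²⁻] = α₂ × DIC = 0.04620 × 2.77 = 0.128 mmol/kg

[CO3²⁻] = 0.128 mmol/kg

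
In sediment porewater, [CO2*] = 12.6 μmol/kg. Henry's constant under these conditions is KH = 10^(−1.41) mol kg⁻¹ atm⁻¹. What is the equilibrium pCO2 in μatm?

pCO2 = 324 μatm

KH = 10^(−1.41) = 3.890×10^-2 mol kg⁻¹ atm⁻¹
pCO2 = [CO2*]/KH = 12.6×10^-6 / 3.890×10^-2 = 3.24×10^-4 atm = 324 μatm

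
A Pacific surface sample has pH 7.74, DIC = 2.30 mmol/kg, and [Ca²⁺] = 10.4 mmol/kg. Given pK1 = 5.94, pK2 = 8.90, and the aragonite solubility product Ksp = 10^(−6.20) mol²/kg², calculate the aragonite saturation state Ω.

α₂ = 1 / (1 + [H⁺]/K2 + [H⁺]²/(K1K2)) = 1 / (1 + 10^+1.16 + 10^-0.64)
   = 1 / (1 + 14.454 + 0.22909) = 1/15.683 = 0.06376
[CO3²⁻] = α₂ × DIC = 0.06376 × 2.30 = 0.1467 mmol/kg
Ksp = 10^(−6.20) = 6.310×10^-7
Ω = [Ca²⁺][CO3²⁻]/Ksp = (10.4×10^-3)(1.467×10^-4) / 6.310×10^-7 = 2.42

Ω = 2.42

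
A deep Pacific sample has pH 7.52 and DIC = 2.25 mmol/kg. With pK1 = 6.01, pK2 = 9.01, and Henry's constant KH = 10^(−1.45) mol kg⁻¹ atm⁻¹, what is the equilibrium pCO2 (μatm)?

α₀ = 1 / (1 + K1/[H⁺] + K1K2/[H⁺]²) = 1 / (1 + 10^+1.51 + 10^+0.02)
   = 1 / (1 + 32.359 + 1.0471) = 1/34.406 = 0.02906
[CO2*] = α₀ × DIC = 0.02906 × 2.25 = 0.06539 mmol/kg
pCO2 = [CO2*]/KH = 6.539×10^-5 / 3.548×10^-2 = 1840 μatm

pCO2 = 1840 μatm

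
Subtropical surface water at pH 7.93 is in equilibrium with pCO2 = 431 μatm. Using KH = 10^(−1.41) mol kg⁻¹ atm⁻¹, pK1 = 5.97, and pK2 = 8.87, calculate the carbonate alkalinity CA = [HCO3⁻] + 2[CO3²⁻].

CA = 1.88 mmol/kg

[CO2*] = KH · pCO2 = 10^(−1.41) × 431×10^-6 = 1.677×10^-5 mol/kg
α₀ = 1/(1 + K1/[H⁺] + K1K2/[H⁺]²) = 1/(1 + 10^+1.96 + 10^+1.02) = 0.009740
DIC = [CO2*]/α₀ = 1.677×10^-5 / 0.009740 = 1.722 mmol/kg
CA = (α₁ + 2α₂)·DIC = (0.8883 + 2×0.1020) × 1.722 = 1.88 mmol/kg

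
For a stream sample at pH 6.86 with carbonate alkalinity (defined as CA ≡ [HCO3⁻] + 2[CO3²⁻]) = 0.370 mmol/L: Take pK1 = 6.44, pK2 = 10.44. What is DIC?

DIC = 0.510 mmol/L

CA = [HCO3⁻] + 2[CO3²⁻] = (α₁ + 2α₂)·DIC
At pH 6.86: [H⁺]/K1 = 10^-0.42 = 0.38019, K2/[H⁺] = 10^-3.58 = 0.00026303
α₁ = 1/(1 + 0.38019 + 0.00026303) = 1/1.3805 = 0.7244; α₂ = α₁·K2/[H⁺] = 0.0001905
α₁ + 2α₂ = 0.7248
DIC = CA / (α₁ + 2α₂) = 0.370 / 0.7248 = 0.510 mmol/L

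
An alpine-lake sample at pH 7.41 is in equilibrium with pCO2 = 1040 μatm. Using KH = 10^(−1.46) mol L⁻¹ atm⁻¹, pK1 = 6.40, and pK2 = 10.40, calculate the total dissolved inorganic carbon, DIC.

[CO2*] = KH · pCO2 = 10^(−1.46) × 1040×10^-6 = 3.606×10^-5 mol/L
α₀ = 1/(1 + K1/[H⁺] + K1K2/[H⁺]²) = 1/(1 + 10^+1.01 + 10^-1.98) = 0.08894
DIC = [CO2*]/α₀ = 3.606×10^-5 / 0.08894 = 0.405 mmol/L

DIC = 0.405 mmol/L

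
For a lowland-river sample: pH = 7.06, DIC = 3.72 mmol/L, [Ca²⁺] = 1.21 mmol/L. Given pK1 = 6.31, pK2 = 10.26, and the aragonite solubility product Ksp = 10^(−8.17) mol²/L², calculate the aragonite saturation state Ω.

Ω = 0.356

α₂ = 1 / (1 + [H⁺]/K2 + [H⁺]²/(K1K2)) = 1 / (1 + 10^+3.20 + 10^+2.45)
   = 1 / (1 + 1584.9 + 281.84) = 1/1867.7 = 0.0005354
[CO3²⁻] = α₂ × DIC = 0.0005354 × 3.72 = 0.001992 mmol/L = 1.992 μmol/L
Ksp = 10^(−8.17) = 6.761×10^-9
Ω = [Ca²⁺][CO3²⁻]/Ksp = (1.21×10^-3)(1.992×10^-6) / 6.761×10^-9 = 0.356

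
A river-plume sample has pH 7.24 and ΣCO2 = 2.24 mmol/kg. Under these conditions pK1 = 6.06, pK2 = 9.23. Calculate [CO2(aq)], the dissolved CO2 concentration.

[CO2*] = 0.138 mmol/kg

α₀ = 1 / (1 + K1/[H⁺] + K1K2/[H⁺]²) = 1 / (1 + 10^+1.18 + 10^-0.81)
   = 1 / (1 + 15.136 + 0.15488) = 1/16.290 = 0.06139
[CO2*] = α₀ × DIC = 0.06139 × 2.24 = 0.138 mmol/kg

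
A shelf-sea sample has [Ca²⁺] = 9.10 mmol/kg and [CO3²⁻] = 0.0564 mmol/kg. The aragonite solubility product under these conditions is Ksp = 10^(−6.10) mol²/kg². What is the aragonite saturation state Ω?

Ω = 0.646

Ksp = 10^(−6.10) = 7.943×10^-7
Ω = [Ca²⁺][CO3²⁻]/Ksp = (9.10×10^-3)(0.0564×10^-3) / 7.943×10^-7 = 0.646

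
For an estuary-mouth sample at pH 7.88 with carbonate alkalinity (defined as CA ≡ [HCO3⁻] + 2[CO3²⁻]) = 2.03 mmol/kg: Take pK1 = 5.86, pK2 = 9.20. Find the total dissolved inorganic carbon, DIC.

CA = [HCO3⁻] + 2[CO3²⁻] = (α₁ + 2α₂)·DIC
At pH 7.88: [H⁺]/K1 = 10^-2.02 = 0.0095499, K2/[H⁺] = 10^-1.32 = 0.047863
α₁ = 1/(1 + 0.0095499 + 0.047863) = 1/1.0574 = 0.9457; α₂ = α₁·K2/[H⁺] = 0.04526
α₁ + 2α₂ = 1.0362
DIC = CA / (α₁ + 2α₂) = 2.03 / 1.0362 = 1.96 mmol/kg

DIC = 1.96 mmol/kg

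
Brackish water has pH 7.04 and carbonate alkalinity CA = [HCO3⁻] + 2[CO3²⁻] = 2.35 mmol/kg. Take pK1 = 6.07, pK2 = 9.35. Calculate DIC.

CA = [HCO3⁻] + 2[CO3²⁻] = (α₁ + 2α₂)·DIC
At pH 7.04: [H⁺]/K1 = 10^-0.97 = 0.10715, K2/[H⁺] = 10^-2.31 = 0.0048978
α₁ = 1/(1 + 0.10715 + 0.0048978) = 1/1.1120 = 0.8992; α₂ = α₁·K2/[H⁺] = 0.004404
α₁ + 2α₂ = 0.9080
DIC = CA / (α₁ + 2α₂) = 2.35 / 0.9080 = 2.59 mmol/kg

DIC = 2.59 mmol/kg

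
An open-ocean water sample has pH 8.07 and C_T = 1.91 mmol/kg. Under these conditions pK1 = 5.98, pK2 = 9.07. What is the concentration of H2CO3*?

α₀ = 1 / (1 + K1/[H⁺] + K1K2/[H⁺]²) = 1 / (1 + 10^+2.09 + 10^+1.09)
   = 1 / (1 + 123.03 + 12.303) = 1/136.33 = 0.007335
[CO2*] = α₀ × DIC = 0.007335 × 1.91 = 0.0140 mmol/kg = 14.0 μmol/kg

[CO2*] = 14.0 μmol/kg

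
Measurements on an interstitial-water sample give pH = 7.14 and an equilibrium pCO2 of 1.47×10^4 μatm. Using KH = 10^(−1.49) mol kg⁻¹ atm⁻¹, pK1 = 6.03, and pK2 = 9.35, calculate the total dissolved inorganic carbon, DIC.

DIC = 6.64 mmol/kg

[CO2*] = KH · pCO2 = 10^(−1.49) × 1.47×10^4×10^-6 = 4.757×10^-4 mol/kg
α₀ = 1/(1 + K1/[H⁺] + K1K2/[H⁺]²) = 1/(1 + 10^+1.11 + 10^-1.10) = 0.07162
DIC = [CO2*]/α₀ = 4.757×10^-4 / 0.07162 = 6.64 mmol/kg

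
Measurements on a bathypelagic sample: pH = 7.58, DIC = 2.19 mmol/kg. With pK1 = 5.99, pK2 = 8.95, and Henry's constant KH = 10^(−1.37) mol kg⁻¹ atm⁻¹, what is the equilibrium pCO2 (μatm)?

α₀ = 1 / (1 + K1/[H⁺] + K1K2/[H⁺]²) = 1 / (1 + 10^+1.59 + 10^+0.22)
   = 1 / (1 + 38.905 + 1.6596) = 1/41.564 = 0.02406
[CO2*] = α₀ × DIC = 0.02406 × 2.19 = 0.05269 mmol/kg
pCO2 = [CO2*]/KH = 5.269×10^-5 / 4.266×10^-2 = 1240 μatm

pCO2 = 1240 μatm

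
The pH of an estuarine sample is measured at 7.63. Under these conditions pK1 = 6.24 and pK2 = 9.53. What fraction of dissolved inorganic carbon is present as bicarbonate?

α₁ = 0.949

α₁ = 1 / (1 + [H⁺]/K1 + K2/[H⁺]) = 1 / (1 + 10^-1.39 + 10^-1.90)
   = 1 / (1 + 0.040738 + 0.012589) = 1/1.0533 = 0.9494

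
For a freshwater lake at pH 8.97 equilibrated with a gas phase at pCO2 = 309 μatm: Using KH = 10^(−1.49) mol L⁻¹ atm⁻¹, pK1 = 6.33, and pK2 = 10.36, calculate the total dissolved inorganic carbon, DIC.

[CO2*] = KH · pCO2 = 10^(−1.49) × 309×10^-6 = 9.999×10^-6 mol/L
α₀ = 1/(1 + K1/[H⁺] + K1K2/[H⁺]²) = 1/(1 + 10^+2.64 + 10^+1.25) = 0.002196
DIC = [CO2*]/α₀ = 9.999×10^-6 / 0.002196 = 4.55 mmol/L

DIC = 4.55 mmol/L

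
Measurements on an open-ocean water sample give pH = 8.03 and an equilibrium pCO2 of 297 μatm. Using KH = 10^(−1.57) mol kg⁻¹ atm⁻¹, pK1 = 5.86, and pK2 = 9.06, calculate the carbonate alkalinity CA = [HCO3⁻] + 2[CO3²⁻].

[CO2*] = KH · pCO2 = 10^(−1.57) × 297×10^-6 = 7.994×10^-6 mol/kg
α₀ = 1/(1 + K1/[H⁺] + K1K2/[H⁺]²) = 1/(1 + 10^+2.17 + 10^+1.14) = 0.006146
DIC = [CO2*]/α₀ = 7.994×10^-6 / 0.006146 = 1.301 mmol/kg
CA = (α₁ + 2α₂)·DIC = (0.9090 + 2×0.08483) × 1.301 = 1.40 mmol/kg

CA = 1.40 mmol/kg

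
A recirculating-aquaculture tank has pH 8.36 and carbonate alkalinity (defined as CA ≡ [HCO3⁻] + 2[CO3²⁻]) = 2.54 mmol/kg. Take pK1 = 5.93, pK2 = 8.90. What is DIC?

CA = [HCO3⁻] + 2[CO3²⁻] = (α₁ + 2α₂)·DIC
At pH 8.36: [H⁺]/K1 = 10^-2.43 = 0.0037154, K2/[H⁺] = 10^-0.54 = 0.28840
α₁ = 1/(1 + 0.0037154 + 0.28840) = 1/1.2921 = 0.7739; α₂ = α₁·K2/[H⁺] = 0.2232
α₁ + 2α₂ = 1.2203
DIC = CA / (α₁ + 2α₂) = 2.54 / 1.2203 = 2.08 mmol/kg

DIC = 2.08 mmol/kg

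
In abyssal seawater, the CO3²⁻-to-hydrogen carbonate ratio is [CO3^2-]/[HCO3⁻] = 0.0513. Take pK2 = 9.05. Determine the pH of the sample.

pH = 7.76

From K2 = [H⁺][CO3^2-]/[HCO3⁻]:  pH = pK2 + log₁₀([CO3^2-]/[HCO3⁻])
log₁₀(0.0513) = -1.290
pH = 9.05 + (-1.290) = 7.76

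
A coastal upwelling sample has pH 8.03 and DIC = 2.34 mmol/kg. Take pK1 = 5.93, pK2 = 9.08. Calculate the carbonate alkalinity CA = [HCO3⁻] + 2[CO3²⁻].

CA = 2.51 mmol/kg

CA = [HCO3⁻] + 2[CO3²⁻] = (α₁ + 2α₂)·DIC
At pH 8.03: [H⁺]/K1 = 10^-2.10 = 0.0079433, K2/[H⁺] = 10^-1.05 = 0.089125
α₁ = 1/(1 + 0.0079433 + 0.089125) = 1/1.0971 = 0.9115; α₂ = α₁·K2/[H⁺] = 0.08124
α₁ + 2α₂ = 1.0740
CA = 1.0740 × 2.34 = 2.51 mmol/kg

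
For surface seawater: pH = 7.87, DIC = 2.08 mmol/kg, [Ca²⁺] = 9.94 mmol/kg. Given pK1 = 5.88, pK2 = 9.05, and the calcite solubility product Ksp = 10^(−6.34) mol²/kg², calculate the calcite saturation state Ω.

Ω = 2.78

α₂ = 1 / (1 + [H⁺]/K2 + [H⁺]²/(K1K2)) = 1 / (1 + 10^+1.18 + 10^-0.81)
   = 1 / (1 + 15.136 + 0.15488) = 1/16.290 = 0.06139
[CO3²⁻] = α₂ × DIC = 0.06139 × 2.08 = 0.1277 mmol/kg
Ksp = 10^(−6.34) = 4.571×10^-7
Ω = [Ca²⁺][CO3²⁻]/Ksp = (9.94×10^-3)(1.277×10^-4) / 4.571×10^-7 = 2.78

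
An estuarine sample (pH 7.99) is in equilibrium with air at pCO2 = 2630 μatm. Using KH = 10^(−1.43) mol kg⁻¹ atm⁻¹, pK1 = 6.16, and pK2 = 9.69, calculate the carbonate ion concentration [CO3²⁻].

[CO3²⁻] = 0.132 mmol/kg

[CO2*] = KH · pCO2 = 10^(−1.43) × 2630×10^-6 = 9.771×10^-5 mol/kg
α₀ = 1/(1 + K1/[H⁺] + K1K2/[H⁺]²) = 1/(1 + 10^+1.83 + 10^+0.13) = 0.01429
DIC = [CO2*]/α₀ = 9.771×10^-5 / 0.01429 = 6.836 mmol/kg
[CO3²⁻] = α₂·DIC; α₂ = 0.01928, so [CO3²⁻] = 0.01928 × 6.836 = 0.132 mmol/kg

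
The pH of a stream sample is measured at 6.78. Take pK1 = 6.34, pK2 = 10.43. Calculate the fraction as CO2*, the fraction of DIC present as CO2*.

α₀ = 1 / (1 + K1/[H⁺] + K1K2/[H⁺]²) = 1 / (1 + 10^+0.44 + 10^-3.21)
   = 1 / (1 + 2.7542 + 0.00061660) = 1/3.7548 = 0.2663

α₀ = 0.266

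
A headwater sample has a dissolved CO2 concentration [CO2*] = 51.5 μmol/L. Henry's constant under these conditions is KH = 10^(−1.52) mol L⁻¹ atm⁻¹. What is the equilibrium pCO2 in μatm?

KH = 10^(−1.52) = 3.020×10^-2 mol L⁻¹ atm⁻¹
pCO2 = [CO2*]/KH = 51.5×10^-6 / 3.020×10^-2 = 1.71×10^-3 atm = 1710 μatm

pCO2 = 1710 μatm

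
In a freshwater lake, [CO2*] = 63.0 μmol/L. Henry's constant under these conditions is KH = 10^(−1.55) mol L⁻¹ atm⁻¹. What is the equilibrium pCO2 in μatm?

pCO2 = 2240 μatm

KH = 10^(−1.55) = 2.818×10^-2 mol L⁻¹ atm⁻¹
pCO2 = [CO2*]/KH = 63.0×10^-6 / 2.818×10^-2 = 2.24×10^-3 atm = 2240 μatm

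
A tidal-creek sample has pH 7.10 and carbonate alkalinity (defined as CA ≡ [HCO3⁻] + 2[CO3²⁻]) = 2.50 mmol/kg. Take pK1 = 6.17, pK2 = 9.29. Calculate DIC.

DIC = 2.77 mmol/kg

CA = [HCO3⁻] + 2[CO3²⁻] = (α₁ + 2α₂)·DIC
At pH 7.10: [H⁺]/K1 = 10^-0.93 = 0.11749, K2/[H⁺] = 10^-2.19 = 0.0064565
α₁ = 1/(1 + 0.11749 + 0.0064565) = 1/1.1239 = 0.8897; α₂ = α₁·K2/[H⁺] = 0.005745
α₁ + 2α₂ = 0.9012
DIC = CA / (α₁ + 2α₂) = 2.50 / 0.9012 = 2.77 mmol/kg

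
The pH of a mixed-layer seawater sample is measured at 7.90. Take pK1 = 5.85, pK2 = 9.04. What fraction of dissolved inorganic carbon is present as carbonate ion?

α₂ = 1 / (1 + [H⁺]/K2 + [H⁺]²/(K1K2)) = 1 / (1 + 10^+1.14 + 10^-0.91)
   = 1 / (1 + 13.804 + 0.12303) = 1/14.927 = 0.06699

α₂ = 0.0670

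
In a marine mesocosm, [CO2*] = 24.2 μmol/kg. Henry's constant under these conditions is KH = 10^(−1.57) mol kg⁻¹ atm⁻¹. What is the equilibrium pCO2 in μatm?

pCO2 = 899 μatm

KH = 10^(−1.57) = 2.692×10^-2 mol kg⁻¹ atm⁻¹
pCO2 = [CO2*]/KH = 24.2×10^-6 / 2.692×10^-2 = 8.99×10^-4 atm = 899 μatm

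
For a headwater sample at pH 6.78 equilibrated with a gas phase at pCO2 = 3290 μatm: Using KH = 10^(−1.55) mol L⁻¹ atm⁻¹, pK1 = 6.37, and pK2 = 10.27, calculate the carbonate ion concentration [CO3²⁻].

[CO2*] = KH · pCO2 = 10^(−1.55) × 3290×10^-6 = 9.272×10^-5 mol/L
α₀ = 1/(1 + K1/[H⁺] + K1K2/[H⁺]²) = 1/(1 + 10^+0.41 + 10^-3.08) = 0.2800
DIC = [CO2*]/α₀ = 9.272×10^-5 / 0.2800 = 0.3311 mmol/L
[CO3²⁻] = α₂·DIC; α₂ = 0.0002329, so [CO3²⁻] = 0.0002329 × 0.3311 = 7.71×10^-5 mmol/L = 0.0771 μmol/L

[CO3²⁻] = 0.0771 μmol/L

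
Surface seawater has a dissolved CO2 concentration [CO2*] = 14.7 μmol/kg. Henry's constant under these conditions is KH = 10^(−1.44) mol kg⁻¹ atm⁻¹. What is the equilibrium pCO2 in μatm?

KH = 10^(−1.44) = 3.631×10^-2 mol kg⁻¹ atm⁻¹
pCO2 = [CO2*]/KH = 14.7×10^-6 / 3.631×10^-2 = 4.05×10^-4 atm = 405 μatm

pCO2 = 405 μatm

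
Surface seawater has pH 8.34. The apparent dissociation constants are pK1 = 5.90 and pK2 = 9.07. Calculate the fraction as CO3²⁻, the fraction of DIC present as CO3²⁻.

α₂ = 1 / (1 + [H⁺]/K2 + [H⁺]²/(K1K2)) = 1 / (1 + 10^+0.73 + 10^-1.71)
   = 1 / (1 + 5.3703 + 0.019498) = 1/6.3898 = 0.1565

α₂ = 0.156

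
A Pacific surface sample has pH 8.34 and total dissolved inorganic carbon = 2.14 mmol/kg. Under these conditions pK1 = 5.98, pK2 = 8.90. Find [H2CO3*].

α₀ = 1 / (1 + K1/[H⁺] + K1K2/[H⁺]²) = 1 / (1 + 10^+2.36 + 10^+1.80)
   = 1 / (1 + 229.09 + 63.096) = 1/293.18 = 0.003411
[CO2*] = α₀ × DIC = 0.003411 × 2.14 = 0.00730 mmol/kg = 7.30 μmol/kg

[CO2*] = 7.30 μmol/kg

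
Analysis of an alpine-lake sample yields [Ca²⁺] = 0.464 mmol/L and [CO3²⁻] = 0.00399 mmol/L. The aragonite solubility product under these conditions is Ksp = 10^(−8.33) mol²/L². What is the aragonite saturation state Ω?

Ksp = 10^(−8.33) = 4.677×10^-9
Ω = [Ca²⁺][CO3²⁻]/Ksp = (0.464×10^-3)(0.00399×10^-3) / 4.677×10^-9 = 0.396

Ω = 0.396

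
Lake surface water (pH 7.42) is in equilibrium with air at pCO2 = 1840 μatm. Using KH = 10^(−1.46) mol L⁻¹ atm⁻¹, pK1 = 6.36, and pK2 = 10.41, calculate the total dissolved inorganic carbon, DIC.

[CO2*] = KH · pCO2 = 10^(−1.46) × 1840×10^-6 = 6.380×10^-5 mol/L
α₀ = 1/(1 + K1/[H⁺] + K1K2/[H⁺]²) = 1/(1 + 10^+1.06 + 10^-1.93) = 0.08004
DIC = [CO2*]/α₀ = 6.380×10^-5 / 0.08004 = 0.797 mmol/L

DIC = 0.797 mmol/L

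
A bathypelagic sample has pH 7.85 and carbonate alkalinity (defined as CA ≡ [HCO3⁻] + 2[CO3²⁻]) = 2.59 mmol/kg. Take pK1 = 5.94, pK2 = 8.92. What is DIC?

DIC = 2.43 mmol/kg

CA = [HCO3⁻] + 2[CO3²⁻] = (α₁ + 2α₂)·DIC
At pH 7.85: [H⁺]/K1 = 10^-1.91 = 0.012303, K2/[H⁺] = 10^-1.07 = 0.085114
α₁ = 1/(1 + 0.012303 + 0.085114) = 1/1.0974 = 0.9112; α₂ = α₁·K2/[H⁺] = 0.07756
α₁ + 2α₂ = 1.0663
DIC = CA / (α₁ + 2α₂) = 2.59 / 1.0663 = 2.43 mmol/kg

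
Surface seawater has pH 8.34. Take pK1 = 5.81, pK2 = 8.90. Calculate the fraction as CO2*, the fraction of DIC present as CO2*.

α₀ = 0.00231

α₀ = 1 / (1 + K1/[H⁺] + K1K2/[H⁺]²) = 1 / (1 + 10^+2.53 + 10^+1.97)
   = 1 / (1 + 338.84 + 93.325) = 1/433.17 = 0.002309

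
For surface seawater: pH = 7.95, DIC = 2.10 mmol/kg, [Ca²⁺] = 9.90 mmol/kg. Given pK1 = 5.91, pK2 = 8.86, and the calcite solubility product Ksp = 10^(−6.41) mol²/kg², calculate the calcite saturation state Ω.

α₂ = 1 / (1 + [H⁺]/K2 + [H⁺]²/(K1K2)) = 1 / (1 + 10^+0.91 + 10^-1.13)
   = 1 / (1 + 8.1283 + 0.074131) = 1/9.2024 = 0.1087
[CO3²⁻] = α₂ × DIC = 0.1087 × 2.10 = 0.2282 mmol/kg
Ksp = 10^(−6.41) = 3.890×10^-7
Ω = [Ca²⁺][CO3²⁻]/Ksp = (9.90×10^-3)(2.282×10^-4) / 3.890×10^-7 = 5.81

Ω = 5.81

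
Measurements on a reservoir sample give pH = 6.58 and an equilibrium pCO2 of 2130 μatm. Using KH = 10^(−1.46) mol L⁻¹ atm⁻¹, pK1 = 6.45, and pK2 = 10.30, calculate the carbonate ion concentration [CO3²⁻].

[CO2*] = KH · pCO2 = 10^(−1.46) × 2130×10^-6 = 7.385×10^-5 mol/L
α₀ = 1/(1 + K1/[H⁺] + K1K2/[H⁺]²) = 1/(1 + 10^+0.13 + 10^-3.59) = 0.4257
DIC = [CO2*]/α₀ = 7.385×10^-5 / 0.4257 = 0.1735 mmol/L
[CO3²⁻] = α₂·DIC; α₂ = 0.0001094, so [CO3²⁻] = 0.0001094 × 0.1735 = 1.90×10^-5 mmol/L = 0.0190 μmol/L

[CO3²⁻] = 0.0190 μmol/L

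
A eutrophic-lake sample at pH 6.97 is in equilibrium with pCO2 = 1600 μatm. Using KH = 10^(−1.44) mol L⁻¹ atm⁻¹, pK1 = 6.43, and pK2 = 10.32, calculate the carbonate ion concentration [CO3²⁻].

[CO2*] = KH · pCO2 = 10^(−1.44) × 1600×10^-6 = 5.809×10^-5 mol/L
α₀ = 1/(1 + K1/[H⁺] + K1K2/[H⁺]²) = 1/(1 + 10^+0.54 + 10^-2.81) = 0.2238
DIC = [CO2*]/α₀ = 5.809×10^-5 / 0.2238 = 0.2596 mmol/L
[CO3²⁻] = α₂·DIC; α₂ = 0.0003466, so [CO3²⁻] = 0.0003466 × 0.2596 = 9.00×10^-5 mmol/L = 0.0900 μmol/L

[CO3²⁻] = 0.0900 μmol/L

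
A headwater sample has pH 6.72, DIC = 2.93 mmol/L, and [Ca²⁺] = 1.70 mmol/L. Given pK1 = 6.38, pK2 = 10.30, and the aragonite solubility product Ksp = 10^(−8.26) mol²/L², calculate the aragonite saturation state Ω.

Ω = 0.164

α₂ = 1 / (1 + [H⁺]/K2 + [H⁺]²/(K1K2)) = 1 / (1 + 10^+3.58 + 10^+3.24)
   = 1 / (1 + 3801.9 + 1737.8) = 1/5540.7 = 0.0001805
[CO3²⁻] = α₂ × DIC = 0.0001805 × 2.93 = 0.0005288 mmol/L = 0.5288 μmol/L
Ksp = 10^(−8.26) = 5.495×10^-9
Ω = [Ca²⁺][CO3²⁻]/Ksp = (1.70×10^-3)(5.288×10^-7) / 5.495×10^-9 = 0.164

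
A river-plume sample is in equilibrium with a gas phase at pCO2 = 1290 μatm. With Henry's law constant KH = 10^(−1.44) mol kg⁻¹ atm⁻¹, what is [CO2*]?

[CO2*] = 46.8 μmol/kg

KH = 10^(−1.44) = 3.631×10^-2 mol kg⁻¹ atm⁻¹
[CO2*] = KH · pCO2 = 3.631×10^-2 × 1290×10^-6 atm = 4.68×10^-5 mol/kg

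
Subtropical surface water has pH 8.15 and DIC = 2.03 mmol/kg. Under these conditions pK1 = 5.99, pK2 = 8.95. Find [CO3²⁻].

α₂ = 1 / (1 + [H⁺]/K2 + [H⁺]²/(K1K2)) = 1 / (1 + 10^+0.80 + 10^-1.36)
   = 1 / (1 + 6.3096 + 0.043652) = 1/7.3532 = 0.1360
[CO3²⁻] = α₂ × DIC = 0.1360 × 2.03 = 0.276 mmol/kg

[CO3²⁻] = 0.276 mmol/kg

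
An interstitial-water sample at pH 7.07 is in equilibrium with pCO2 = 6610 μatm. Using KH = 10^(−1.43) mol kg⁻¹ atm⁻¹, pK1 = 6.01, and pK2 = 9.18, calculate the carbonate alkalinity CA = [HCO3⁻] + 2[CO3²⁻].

CA = 2.86 mmol/kg

[CO2*] = KH · pCO2 = 10^(−1.43) × 6610×10^-6 = 2.456×10^-4 mol/kg
α₀ = 1/(1 + K1/[H⁺] + K1K2/[H⁺]²) = 1/(1 + 10^+1.06 + 10^-1.05) = 0.07955
DIC = [CO2*]/α₀ = 2.456×10^-4 / 0.07955 = 3.087 mmol/kg
CA = (α₁ + 2α₂)·DIC = (0.9134 + 2×0.007090) × 3.087 = 2.86 mmol/kg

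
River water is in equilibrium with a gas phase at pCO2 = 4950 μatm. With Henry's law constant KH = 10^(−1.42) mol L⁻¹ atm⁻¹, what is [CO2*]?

KH = 10^(−1.42) = 3.802×10^-2 mol L⁻¹ atm⁻¹
[CO2*] = KH · pCO2 = 3.802×10^-2 × 4950×10^-6 atm = 1.88×10^-4 mol/L

[CO2*] = 188 μmol/L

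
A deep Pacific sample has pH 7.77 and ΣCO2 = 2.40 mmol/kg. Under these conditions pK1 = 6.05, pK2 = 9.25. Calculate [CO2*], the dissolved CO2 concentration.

[CO2*] = 0.0435 mmol/kg

α₀ = 1 / (1 + K1/[H⁺] + K1K2/[H⁺]²) = 1 / (1 + 10^+1.72 + 10^+0.24)
   = 1 / (1 + 52.481 + 1.7378) = 1/55.219 = 0.01811
[CO2*] = α₀ × DIC = 0.01811 × 2.40 = 0.0435 mmol/kg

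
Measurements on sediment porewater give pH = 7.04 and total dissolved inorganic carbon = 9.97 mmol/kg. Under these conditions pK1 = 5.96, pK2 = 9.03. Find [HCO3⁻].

α₁ = 1 / (1 + [H⁺]/K1 + K2/[H⁺]) = 1 / (1 + 10^-1.08 + 10^-1.99)
   = 1 / (1 + 0.083176 + 0.010233) = 1/1.0934 = 0.9146
[HCO3⁻] = α₁ × DIC = 0.9146 × 9.97 = 9.12 mmol/kg

[HCO3⁻] = 9.12 mmol/kg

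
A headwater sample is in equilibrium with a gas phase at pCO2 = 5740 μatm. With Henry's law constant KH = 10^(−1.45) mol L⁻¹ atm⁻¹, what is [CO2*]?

KH = 10^(−1.45) = 3.548×10^-2 mol L⁻¹ atm⁻¹
[CO2*] = KH · pCO2 = 3.548×10^-2 × 5740×10^-6 atm = 2.04×10^-4 mol/L

[CO2*] = 204 μmol/L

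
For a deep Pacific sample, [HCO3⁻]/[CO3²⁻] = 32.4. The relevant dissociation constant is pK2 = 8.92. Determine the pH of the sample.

pH = 7.41

From K2 = [H⁺][CO3²⁻]/[HCO3⁻]:  pH = pK2 − log₁₀([HCO3⁻]/[CO3²⁻])
log₁₀(32.4) = +1.511
pH = 8.92 − (+1.511) = 7.41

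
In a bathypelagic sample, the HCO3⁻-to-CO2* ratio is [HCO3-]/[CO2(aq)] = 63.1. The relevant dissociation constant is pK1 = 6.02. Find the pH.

From K1 = [H⁺][HCO3-]/[CO2(aq)]:  pH = pK1 + log₁₀([HCO3-]/[CO2(aq)])
log₁₀(63.1) = +1.800
pH = 6.02 + (+1.800) = 7.82

pH = 7.82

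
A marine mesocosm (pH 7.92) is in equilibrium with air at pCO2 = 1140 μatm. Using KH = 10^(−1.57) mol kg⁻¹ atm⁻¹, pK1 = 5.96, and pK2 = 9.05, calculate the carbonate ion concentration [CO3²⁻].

[CO3²⁻] = 0.207 mmol/kg

[CO2*] = KH · pCO2 = 10^(−1.57) × 1140×10^-6 = 3.068×10^-5 mol/kg
α₀ = 1/(1 + K1/[H⁺] + K1K2/[H⁺]²) = 1/(1 + 10^+1.96 + 10^+0.83) = 0.01010
DIC = [CO2*]/α₀ = 3.068×10^-5 / 0.01010 = 3.036 mmol/kg
[CO3²⁻] = α₂·DIC; α₂ = 0.06832, so [CO3²⁻] = 0.06832 × 3.036 = 0.207 mmol/kg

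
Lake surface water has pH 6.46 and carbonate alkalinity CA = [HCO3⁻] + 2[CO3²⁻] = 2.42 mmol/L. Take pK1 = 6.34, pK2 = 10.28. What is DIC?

DIC = 4.25 mmol/L

CA = [HCO3⁻] + 2[CO3²⁻] = (α₁ + 2α₂)·DIC
At pH 6.46: [H⁺]/K1 = 10^-0.12 = 0.75858, K2/[H⁺] = 10^-3.82 = 0.00015136
α₁ = 1/(1 + 0.75858 + 0.00015136) = 1/1.7587 = 0.5686; α₂ = α₁·K2/[H⁺] = 8.606×10^-5
α₁ + 2α₂ = 0.5688
DIC = CA / (α₁ + 2α₂) = 2.42 / 0.5688 = 4.25 mmol/L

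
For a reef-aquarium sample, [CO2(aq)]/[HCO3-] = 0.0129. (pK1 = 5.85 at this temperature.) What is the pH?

From K1 = [H⁺][HCO3-]/[CO2(aq)]:  pH = pK1 − log₁₀([CO2(aq)]/[HCO3-])
log₁₀(0.0129) = -1.889
pH = 5.85 − (-1.889) = 7.74

pH = 7.74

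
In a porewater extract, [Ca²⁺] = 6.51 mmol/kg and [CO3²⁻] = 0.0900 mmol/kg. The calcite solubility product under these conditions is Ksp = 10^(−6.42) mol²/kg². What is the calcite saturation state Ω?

Ksp = 10^(−6.42) = 3.802×10^-7
Ω = [Ca²⁺][CO3²⁻]/Ksp = (6.51×10^-3)(0.0900×10^-3) / 3.802×10^-7 = 1.54

Ω = 1.54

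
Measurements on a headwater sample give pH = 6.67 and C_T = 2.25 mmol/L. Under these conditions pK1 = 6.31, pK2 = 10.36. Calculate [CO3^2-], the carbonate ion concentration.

[CO3²⁻] = 0.320 μmol/L

α₂ = 1 / (1 + [H⁺]/K2 + [H⁺]²/(K1K2)) = 1 / (1 + 10^+3.69 + 10^+3.33)
   = 1 / (1 + 4897.8 + 2138.0) = 1/7036.8 = 0.0001421
[CO3²⁻] = α₂ × DIC = 0.0001421 × 2.25 = 0.000320 mmol/L = 0.320 μmol/L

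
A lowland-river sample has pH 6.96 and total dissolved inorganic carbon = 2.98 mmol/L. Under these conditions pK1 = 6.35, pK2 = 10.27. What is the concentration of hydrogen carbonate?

α₁ = 1 / (1 + [H⁺]/K1 + K2/[H⁺]) = 1 / (1 + 10^-0.61 + 10^-3.31)
   = 1 / (1 + 0.24547 + 0.00048978) = 1/1.2460 = 0.8026
[HCO3⁻] = α₁ × DIC = 0.8026 × 2.98 = 2.39 mmol/L

[HCO3⁻] = 2.39 mmol/L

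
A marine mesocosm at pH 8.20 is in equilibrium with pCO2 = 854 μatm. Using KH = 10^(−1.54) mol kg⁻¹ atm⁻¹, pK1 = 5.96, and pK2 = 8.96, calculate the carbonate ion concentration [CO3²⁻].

[CO2*] = KH · pCO2 = 10^(−1.54) × 854×10^-6 = 2.463×10^-5 mol/kg
α₀ = 1/(1 + K1/[H⁺] + K1K2/[H⁺]²) = 1/(1 + 10^+2.24 + 10^+1.48) = 0.004879
DIC = [CO2*]/α₀ = 2.463×10^-5 / 0.004879 = 5.049 mmol/kg
[CO3²⁻] = α₂·DIC; α₂ = 0.1473, so [CO3²⁻] = 0.1473 × 5.049 = 0.744 mmol/kg

[CO3²⁻] = 0.744 mmol/kg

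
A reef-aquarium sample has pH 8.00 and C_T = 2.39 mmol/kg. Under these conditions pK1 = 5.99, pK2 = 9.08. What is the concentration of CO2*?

α₀ = 1 / (1 + K1/[H⁺] + K1K2/[H⁺]²) = 1 / (1 + 10^+2.01 + 10^+0.93)
   = 1 / (1 + 102.33 + 8.5114) = 1/111.84 = 0.008941
[CO2*] = α₀ × DIC = 0.008941 × 2.39 = 0.0214 mmol/kg

[CO2*] = 0.0214 mmol/kg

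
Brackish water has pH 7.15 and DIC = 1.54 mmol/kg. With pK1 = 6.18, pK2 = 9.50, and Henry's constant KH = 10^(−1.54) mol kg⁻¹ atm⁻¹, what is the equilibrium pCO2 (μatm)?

pCO2 = 5150 μatm

α₀ = 1 / (1 + K1/[H⁺] + K1K2/[H⁺]²) = 1 / (1 + 10^+0.97 + 10^-1.38)
   = 1 / (1 + 9.3325 + 0.041687) = 1/10.374 = 0.09639
[CO2*] = α₀ × DIC = 0.09639 × 1.54 = 0.1484 mmol/kg
pCO2 = [CO2*]/KH = 1.484×10^-4 / 2.884×10^-2 = 5150 μatm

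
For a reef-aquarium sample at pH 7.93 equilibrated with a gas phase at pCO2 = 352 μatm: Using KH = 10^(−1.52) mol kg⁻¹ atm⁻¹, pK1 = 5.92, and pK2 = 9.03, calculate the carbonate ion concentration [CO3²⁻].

[CO3²⁻] = 0.0864 mmol/kg

[CO2*] = KH · pCO2 = 10^(−1.52) × 352×10^-6 = 1.063×10^-5 mol/kg
α₀ = 1/(1 + K1/[H⁺] + K1K2/[H⁺]²) = 1/(1 + 10^+2.01 + 10^+0.91) = 0.008972
DIC = [CO2*]/α₀ = 1.063×10^-5 / 0.008972 = 1.185 mmol/kg
[CO3²⁻] = α₂·DIC; α₂ = 0.07293, so [CO3²⁻] = 0.07293 × 1.185 = 0.0864 mmol/kg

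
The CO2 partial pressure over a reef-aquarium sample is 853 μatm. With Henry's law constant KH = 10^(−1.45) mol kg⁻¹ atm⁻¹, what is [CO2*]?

KH = 10^(−1.45) = 3.548×10^-2 mol kg⁻¹ atm⁻¹
[CO2*] = KH · pCO2 = 3.548×10^-2 × 853×10^-6 atm = 3.03×10^-5 mol/kg

[CO2*] = 30.3 μmol/kg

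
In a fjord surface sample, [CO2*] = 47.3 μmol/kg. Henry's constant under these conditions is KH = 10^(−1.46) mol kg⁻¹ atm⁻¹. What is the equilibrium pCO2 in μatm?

KH = 10^(−1.46) = 3.467×10^-2 mol kg⁻¹ atm⁻¹
pCO2 = [CO2*]/KH = 47.3×10^-6 / 3.467×10^-2 = 1.36×10^-3 atm = 1360 μatm

pCO2 = 1360 μatm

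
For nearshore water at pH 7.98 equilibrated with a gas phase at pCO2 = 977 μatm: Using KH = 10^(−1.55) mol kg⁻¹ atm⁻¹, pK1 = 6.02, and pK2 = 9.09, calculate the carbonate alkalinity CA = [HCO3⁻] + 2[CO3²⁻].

[CO2*] = KH · pCO2 = 10^(−1.55) × 977×10^-6 = 2.754×10^-5 mol/kg
α₀ = 1/(1 + K1/[H⁺] + K1K2/[H⁺]²) = 1/(1 + 10^+1.96 + 10^+0.85) = 0.01007
DIC = [CO2*]/α₀ = 2.754×10^-5 / 0.01007 = 2.734 mmol/kg
CA = (α₁ + 2α₂)·DIC = (0.9186 + 2×0.07131) × 2.734 = 2.90 mmol/kg

CA = 2.90 mmol/kg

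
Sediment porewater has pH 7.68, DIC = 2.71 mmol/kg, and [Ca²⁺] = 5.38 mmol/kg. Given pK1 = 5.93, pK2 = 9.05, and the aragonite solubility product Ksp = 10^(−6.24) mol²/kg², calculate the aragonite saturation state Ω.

Ω = 1.02

α₂ = 1 / (1 + [H⁺]/K2 + [H⁺]²/(K1K2)) = 1 / (1 + 10^+1.37 + 10^-0.38)
   = 1 / (1 + 23.442 + 0.41687) = 1/24.859 = 0.04023
[CO3²⁻] = α₂ × DIC = 0.04023 × 2.71 = 0.1090 mmol/kg
Ksp = 10^(−6.24) = 5.754×10^-7
Ω = [Ca²⁺][CO3²⁻]/Ksp = (5.38×10^-3)(1.090×10^-4) / 5.754×10^-7 = 1.02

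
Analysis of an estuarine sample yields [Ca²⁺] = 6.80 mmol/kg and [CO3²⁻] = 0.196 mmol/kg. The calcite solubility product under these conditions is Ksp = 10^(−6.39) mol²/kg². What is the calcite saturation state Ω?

Ksp = 10^(−6.39) = 4.074×10^-7
Ω = [Ca²⁺][CO3²⁻]/Ksp = (6.80×10^-3)(0.196×10^-3) / 4.074×10^-7 = 3.27

Ω = 3.27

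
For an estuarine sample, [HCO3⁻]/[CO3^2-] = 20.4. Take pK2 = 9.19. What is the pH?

pH = 7.88

From K2 = [H⁺][CO3^2-]/[HCO3⁻]:  pH = pK2 − log₁₀([HCO3⁻]/[CO3^2-])
log₁₀(20.4) = +1.310
pH = 9.19 − (+1.310) = 7.88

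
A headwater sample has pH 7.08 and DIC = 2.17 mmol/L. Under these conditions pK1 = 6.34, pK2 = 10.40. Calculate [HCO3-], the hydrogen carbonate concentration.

α₁ = 1 / (1 + [H⁺]/K1 + K2/[H⁺]) = 1 / (1 + 10^-0.74 + 10^-3.32)
   = 1 / (1 + 0.18197 + 0.00047863) = 1/1.1824 = 0.8457
[HCO3⁻] = α₁ × DIC = 0.8457 × 2.17 = 1.84 mmol/L

[HCO3⁻] = 1.84 mmol/L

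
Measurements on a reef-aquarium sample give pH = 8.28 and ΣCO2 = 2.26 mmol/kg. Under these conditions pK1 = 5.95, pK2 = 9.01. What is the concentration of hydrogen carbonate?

[HCO3⁻] = 1.90 mmol/kg

α₁ = 1 / (1 + [H⁺]/K1 + K2/[H⁺]) = 1 / (1 + 10^-2.33 + 10^-0.73)
   = 1 / (1 + 0.0046774 + 0.18621) = 1/1.1909 = 0.8397
[HCO3⁻] = α₁ × DIC = 0.8397 × 2.26 = 1.90 mmol/kg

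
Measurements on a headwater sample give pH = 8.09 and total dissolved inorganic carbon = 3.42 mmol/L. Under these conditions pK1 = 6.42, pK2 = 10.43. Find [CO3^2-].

[CO3²⁻] = 15.2 μmol/L

α₂ = 1 / (1 + [H⁺]/K2 + [H⁺]²/(K1K2)) = 1 / (1 + 10^+2.34 + 10^+0.67)
   = 1 / (1 + 218.78 + 4.6774) = 1/224.45 = 0.004455
[CO3²⁻] = α₂ × DIC = 0.004455 × 3.42 = 0.0152 mmol/L = 15.2 μmol/L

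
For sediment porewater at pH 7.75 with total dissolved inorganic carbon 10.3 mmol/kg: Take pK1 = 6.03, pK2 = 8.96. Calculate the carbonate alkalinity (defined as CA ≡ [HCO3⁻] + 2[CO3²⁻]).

CA = [HCO3⁻] + 2[CO3²⁻] = (α₁ + 2α₂)·DIC
At pH 7.75: [H⁺]/K1 = 10^-1.72 = 0.019055, K2/[H⁺] = 10^-1.21 = 0.061660
α₁ = 1/(1 + 0.019055 + 0.061660) = 1/1.0807 = 0.9253; α₂ = α₁·K2/[H⁺] = 0.05705
α₁ + 2α₂ = 1.0394
CA = 1.0394 × 10.3 = 10.7 mmol/kg

CA = 10.7 mmol/kg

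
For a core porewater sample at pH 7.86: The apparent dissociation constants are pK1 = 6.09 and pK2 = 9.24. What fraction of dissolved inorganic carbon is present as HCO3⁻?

α₁ = 0.945

α₁ = 1 / (1 + [H⁺]/K1 + K2/[H⁺]) = 1 / (1 + 10^-1.77 + 10^-1.38)
   = 1 / (1 + 0.016982 + 0.041687) = 1/1.0587 = 0.9446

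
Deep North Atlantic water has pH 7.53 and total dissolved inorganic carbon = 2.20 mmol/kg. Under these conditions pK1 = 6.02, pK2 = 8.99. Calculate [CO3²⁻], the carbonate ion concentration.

[CO3²⁻] = 0.0716 mmol/kg

α₂ = 1 / (1 + [H⁺]/K2 + [H⁺]²/(K1K2)) = 1 / (1 + 10^+1.46 + 10^-0.05)
   = 1 / (1 + 28.840 + 0.89125) = 1/30.732 = 0.03254
[CO3²⁻] = α₂ × DIC = 0.03254 × 2.20 = 0.0716 mmol/kg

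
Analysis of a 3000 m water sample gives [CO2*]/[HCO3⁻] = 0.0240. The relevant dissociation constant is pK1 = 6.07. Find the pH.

From K1 = [H⁺][HCO3⁻]/[CO2*]:  pH = pK1 − log₁₀([CO2*]/[HCO3⁻])
log₁₀(0.0240) = -1.620
pH = 6.07 − (-1.620) = 7.69

pH = 7.69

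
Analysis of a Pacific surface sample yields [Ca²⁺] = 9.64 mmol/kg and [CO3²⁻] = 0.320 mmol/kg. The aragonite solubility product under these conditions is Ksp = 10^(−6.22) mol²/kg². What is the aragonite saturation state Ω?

Ω = 5.12

Ksp = 10^(−6.22) = 6.026×10^-7
Ω = [Ca²⁺][CO3²⁻]/Ksp = (9.64×10^-3)(0.320×10^-3) / 6.026×10^-7 = 5.12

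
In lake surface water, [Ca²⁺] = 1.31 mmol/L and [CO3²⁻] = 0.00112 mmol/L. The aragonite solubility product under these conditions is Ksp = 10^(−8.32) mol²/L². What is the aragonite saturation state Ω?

Ksp = 10^(−8.32) = 4.786×10^-9
Ω = [Ca²⁺][CO3²⁻]/Ksp = (1.31×10^-3)(0.00112×10^-3) / 4.786×10^-9 = 0.307

Ω = 0.307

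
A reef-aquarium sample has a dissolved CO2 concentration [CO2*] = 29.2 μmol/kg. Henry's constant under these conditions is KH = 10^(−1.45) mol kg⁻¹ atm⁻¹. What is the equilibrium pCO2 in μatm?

KH = 10^(−1.45) = 3.548×10^-2 mol kg⁻¹ atm⁻¹
pCO2 = [CO2*]/KH = 29.2×10^-6 / 3.548×10^-2 = 8.23×10^-4 atm = 823 μatm

pCO2 = 823 μatm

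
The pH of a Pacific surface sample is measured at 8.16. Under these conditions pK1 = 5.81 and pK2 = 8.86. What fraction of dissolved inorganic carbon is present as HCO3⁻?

α₁ = 0.831

α₁ = 1 / (1 + [H⁺]/K1 + K2/[H⁺]) = 1 / (1 + 10^-2.35 + 10^-0.70)
   = 1 / (1 + 0.0044668 + 0.19953) = 1/1.2040 = 0.8306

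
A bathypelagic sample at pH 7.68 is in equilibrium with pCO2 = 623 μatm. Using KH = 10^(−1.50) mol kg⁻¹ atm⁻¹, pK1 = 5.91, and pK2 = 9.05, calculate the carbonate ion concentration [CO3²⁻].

[CO2*] = KH · pCO2 = 10^(−1.50) × 623×10^-6 = 1.970×10^-5 mol/kg
α₀ = 1/(1 + K1/[H⁺] + K1K2/[H⁺]²) = 1/(1 + 10^+1.77 + 10^+0.40) = 0.01603
DIC = [CO2*]/α₀ = 1.970×10^-5 / 0.01603 = 1.229 mmol/kg
[CO3²⁻] = α₂·DIC; α₂ = 0.04026, so [CO3²⁻] = 0.04026 × 1.229 = 0.0495 mmol/kg

[CO3²⁻] = 0.0495 mmol/kg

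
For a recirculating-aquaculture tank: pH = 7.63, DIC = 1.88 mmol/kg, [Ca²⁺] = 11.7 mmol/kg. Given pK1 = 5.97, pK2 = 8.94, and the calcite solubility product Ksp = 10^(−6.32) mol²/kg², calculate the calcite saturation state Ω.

Ω = 2.10

α₂ = 1 / (1 + [H⁺]/K2 + [H⁺]²/(K1K2)) = 1 / (1 + 10^+1.31 + 10^-0.35)
   = 1 / (1 + 20.417 + 0.44668) = 1/21.864 = 0.04574
[CO3²⁻] = α₂ × DIC = 0.04574 × 1.88 = 0.08599 mmol/kg
Ksp = 10^(−6.32) = 4.786×10^-7
Ω = [Ca²⁺][CO3²⁻]/Ksp = (11.7×10^-3)(8.599×10^-5) / 4.786×10^-7 = 2.10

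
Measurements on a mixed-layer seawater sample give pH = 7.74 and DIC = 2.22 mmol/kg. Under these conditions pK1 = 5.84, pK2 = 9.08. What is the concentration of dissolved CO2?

α₀ = 1 / (1 + K1/[H⁺] + K1K2/[H⁺]²) = 1 / (1 + 10^+1.90 + 10^+0.56)
   = 1 / (1 + 79.433 + 3.6308) = 1/84.064 = 0.01190
[CO2*] = α₀ × DIC = 0.01190 × 2.22 = 0.0264 mmol/kg

[CO2*] = 0.0264 mmol/kg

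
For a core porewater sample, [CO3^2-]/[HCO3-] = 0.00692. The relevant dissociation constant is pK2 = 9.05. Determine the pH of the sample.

pH = 6.89

From K2 = [H⁺][CO3^2-]/[HCO3-]:  pH = pK2 + log₁₀([CO3^2-]/[HCO3-])
log₁₀(0.00692) = -2.160
pH = 9.05 + (-2.160) = 6.89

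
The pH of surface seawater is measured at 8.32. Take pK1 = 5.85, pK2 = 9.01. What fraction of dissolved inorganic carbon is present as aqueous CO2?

α₀ = 1 / (1 + K1/[H⁺] + K1K2/[H⁺]²) = 1 / (1 + 10^+2.47 + 10^+1.78)
   = 1 / (1 + 295.12 + 60.256) = 1/356.38 = 0.002806

α₀ = 0.00281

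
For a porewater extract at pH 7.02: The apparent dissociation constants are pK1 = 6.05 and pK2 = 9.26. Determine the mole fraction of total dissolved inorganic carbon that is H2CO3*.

α₀ = 0.0963

α₀ = 1 / (1 + K1/[H⁺] + K1K2/[H⁺]²) = 1 / (1 + 10^+0.97 + 10^-1.27)
   = 1 / (1 + 9.3325 + 0.053703) = 1/10.386 = 0.09628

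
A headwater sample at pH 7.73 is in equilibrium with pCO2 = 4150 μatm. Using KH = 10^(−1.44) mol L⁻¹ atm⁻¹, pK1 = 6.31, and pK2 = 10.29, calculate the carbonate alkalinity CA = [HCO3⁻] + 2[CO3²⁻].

[CO2*] = KH · pCO2 = 10^(−1.44) × 4150×10^-6 = 1.507×10^-4 mol/L
α₀ = 1/(1 + K1/[H⁺] + K1K2/[H⁺]²) = 1/(1 + 10^+1.42 + 10^-1.14) = 0.03653
DIC = [CO2*]/α₀ = 1.507×10^-4 / 0.03653 = 4.125 mmol/L
CA = (α₁ + 2α₂)·DIC = (0.9608 + 2×0.002646) × 4.125 = 3.99 mmol/L

CA = 3.99 mmol/L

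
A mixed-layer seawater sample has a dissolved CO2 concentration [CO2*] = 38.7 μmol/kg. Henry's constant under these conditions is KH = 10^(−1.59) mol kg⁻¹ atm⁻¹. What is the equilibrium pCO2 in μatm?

pCO2 = 1510 μatm

KH = 10^(−1.59) = 2.570×10^-2 mol kg⁻¹ atm⁻¹
pCO2 = [CO2*]/KH = 38.7×10^-6 / 2.570×10^-2 = 1.51×10^-3 atm = 1510 μatm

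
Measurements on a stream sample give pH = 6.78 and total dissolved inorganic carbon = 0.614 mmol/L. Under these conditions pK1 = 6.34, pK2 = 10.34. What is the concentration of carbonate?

[CO3²⁻] = 0.124 μmol/L

α₂ = 1 / (1 + [H⁺]/K2 + [H⁺]²/(K1K2)) = 1 / (1 + 10^+3.56 + 10^+3.12)
   = 1 / (1 + 3630.8 + 1318.3) = 1/4950.0 = 0.0002020
[CO3²⁻] = α₂ × DIC = 0.0002020 × 0.614 = 0.000124 mmol/L = 0.124 μmol/L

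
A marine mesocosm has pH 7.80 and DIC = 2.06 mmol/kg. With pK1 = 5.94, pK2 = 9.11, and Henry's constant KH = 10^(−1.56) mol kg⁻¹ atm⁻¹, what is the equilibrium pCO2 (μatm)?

α₀ = 1 / (1 + K1/[H⁺] + K1K2/[H⁺]²) = 1 / (1 + 10^+1.86 + 10^+0.55)
   = 1 / (1 + 72.444 + 3.5481) = 1/76.992 = 0.01299
[CO2*] = α₀ × DIC = 0.01299 × 2.06 = 0.02676 mmol/kg
pCO2 = [CO2*]/KH = 2.676×10^-5 / 2.754×10^-2 = 971 μatm

pCO2 = 971 μatm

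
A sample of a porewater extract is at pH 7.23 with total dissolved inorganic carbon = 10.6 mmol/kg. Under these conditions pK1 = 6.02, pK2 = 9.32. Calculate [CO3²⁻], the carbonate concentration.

α₂ = 1 / (1 + [H⁺]/K2 + [H⁺]²/(K1K2)) = 1 / (1 + 10^+2.09 + 10^+0.88)
   = 1 / (1 + 123.03 + 7.5858) = 1/131.61 = 0.007598
[CO3²⁻] = α₂ × DIC = 0.007598 × 10.6 = 0.0805 mmol/kg

[CO3²⁻] = 0.0805 mmol/kg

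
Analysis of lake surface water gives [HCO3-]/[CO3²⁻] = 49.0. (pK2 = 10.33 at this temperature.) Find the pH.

pH = 8.64

From K2 = [H⁺][CO3²⁻]/[HCO3-]:  pH = pK2 − log₁₀([HCO3-]/[CO3²⁻])
log₁₀(49.0) = +1.690
pH = 10.33 − (+1.690) = 8.64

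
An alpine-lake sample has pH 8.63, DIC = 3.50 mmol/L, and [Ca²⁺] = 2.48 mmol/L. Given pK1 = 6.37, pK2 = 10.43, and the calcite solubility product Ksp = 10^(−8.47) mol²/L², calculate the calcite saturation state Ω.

α₂ = 1 / (1 + [H⁺]/K2 + [H⁺]²/(K1K2)) = 1 / (1 + 10^+1.80 + 10^-0.46)
   = 1 / (1 + 63.096 + 0.34674) = 1/64.442 = 0.01552
[CO3²⁻] = α₂ × DIC = 0.01552 × 3.50 = 0.05431 mmol/L
Ksp = 10^(−8.47) = 3.388×10^-9
Ω = [Ca²⁺][CO3²⁻]/Ksp = (2.48×10^-3)(5.431×10^-5) / 3.388×10^-9 = 39.8

Ω = 39.8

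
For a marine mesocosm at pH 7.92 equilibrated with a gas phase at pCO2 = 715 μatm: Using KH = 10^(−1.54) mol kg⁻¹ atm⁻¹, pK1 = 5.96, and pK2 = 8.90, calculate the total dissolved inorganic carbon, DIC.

DIC = 2.10 mmol/kg

[CO2*] = KH · pCO2 = 10^(−1.54) × 715×10^-6 = 2.062×10^-5 mol/kg
α₀ = 1/(1 + K1/[H⁺] + K1K2/[H⁺]²) = 1/(1 + 10^+1.96 + 10^+0.98) = 0.009828
DIC = [CO2*]/α₀ = 2.062×10^-5 / 0.009828 = 2.10 mmol/kg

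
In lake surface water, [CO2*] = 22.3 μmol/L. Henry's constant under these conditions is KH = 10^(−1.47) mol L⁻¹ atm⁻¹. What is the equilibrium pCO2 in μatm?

KH = 10^(−1.47) = 3.388×10^-2 mol L⁻¹ atm⁻¹
pCO2 = [CO2*]/KH = 22.3×10^-6 / 3.388×10^-2 = 6.58×10^-4 atm = 658 μatm

pCO2 = 658 μatm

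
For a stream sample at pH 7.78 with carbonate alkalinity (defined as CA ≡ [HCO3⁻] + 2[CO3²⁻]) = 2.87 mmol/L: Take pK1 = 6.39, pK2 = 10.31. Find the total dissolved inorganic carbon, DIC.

DIC = 2.98 mmol/L

CA = [HCO3⁻] + 2[CO3²⁻] = (α₁ + 2α₂)·DIC
At pH 7.78: [H⁺]/K1 = 10^-1.39 = 0.040738, K2/[H⁺] = 10^-2.53 = 0.0029512
α₁ = 1/(1 + 0.040738 + 0.0029512) = 1/1.0437 = 0.9581; α₂ = α₁·K2/[H⁺] = 0.002828
α₁ + 2α₂ = 0.9638
DIC = CA / (α₁ + 2α₂) = 2.87 / 0.9638 = 2.98 mmol/L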